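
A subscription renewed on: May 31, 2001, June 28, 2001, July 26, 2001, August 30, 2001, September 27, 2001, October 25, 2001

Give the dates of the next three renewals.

November 29, 2001; December 27, 2001; January 31, 2002

These are Thursdays with 28, 28, 35, 28, 28-day gaps.
Each is the final Thursday of its month — May 31, 2001 is past the 28th, so '4th Thursday' doesn't fit.
November 2001 ends with Thursday November 29, 2001.
Last Thursday of December 2001: December 27, 2001.
Last Thursday of January 2002: January 31, 2002.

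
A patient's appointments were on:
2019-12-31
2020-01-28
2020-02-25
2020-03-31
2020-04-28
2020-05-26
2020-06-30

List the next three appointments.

All Tuesdays; the gaps (28, 28, 35, 28, 28, 35) vary with month length.
This is the last Tuesday of each month.
Last Tuesday of July 2020: 2020-07-28.
August 2020 ends with Tuesday 2020-08-25.
September 2020 ends with Tuesday 2020-09-29.

2020-07-28, 2020-08-25, 2020-09-29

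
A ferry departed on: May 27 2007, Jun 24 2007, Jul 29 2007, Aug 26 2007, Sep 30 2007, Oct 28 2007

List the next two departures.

Nov 25 2007, Dec 30 2007

Every date is a Sunday; gaps 28, 35, 28, 35, 28 days.
Each is the last Sunday of its month (at least one falls on the 29th or later, ruling out '4th Sunday').
November 2007 ends with Sunday Nov 25 2007.
Last Sunday of December 2007: Dec 30 2007.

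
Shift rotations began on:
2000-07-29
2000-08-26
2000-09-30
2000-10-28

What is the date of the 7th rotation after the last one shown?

All Saturdays; the gaps (28, 35, 28) vary with month length.
This is the last Saturday of each month.
November 2000 ends with Saturday 2000-11-25.
Last Saturday of December 2000: 2000-12-30.
Last Saturday of January 2001: 2001-01-27.
February 2001 ends with Saturday 2001-02-24.
March 2001 ends with Saturday 2001-03-31.
Last Saturday of April 2001: 2001-04-28.
May 2001 ends with Saturday 2001-05-26.

2001-05-26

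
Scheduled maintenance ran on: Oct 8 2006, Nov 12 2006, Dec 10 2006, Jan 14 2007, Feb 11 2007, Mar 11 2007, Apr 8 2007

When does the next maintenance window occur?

Gaps: 35, 28, 35, 28, 28, 28 days — a mix of 28 and 35. Every date is a Sunday.
Each is the 2nd Sunday of its month.
May 2007 — 2nd Sunday is May 13 2007.

May 13 2007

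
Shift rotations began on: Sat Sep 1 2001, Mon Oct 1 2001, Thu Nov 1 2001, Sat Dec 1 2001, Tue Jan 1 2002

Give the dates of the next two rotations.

Gaps: 30, 31, 30, 31 days — not constant. Every event is on the 1st of the month.
Pattern: the 1st of each month.
Next: February 2002 → Fri Feb 1 2002.
March 2002: Fri Mar 1 2002.

Fri Feb 1 2002, Fri Mar 1 2002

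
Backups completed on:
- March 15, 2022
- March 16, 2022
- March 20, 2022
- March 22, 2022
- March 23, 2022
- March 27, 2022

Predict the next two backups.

March 29, 2022; March 30, 2022

Every event lands on a Tuesday or Wednesday or Sunday (gaps cycle 1, 4, 2, 1, 4).
So the schedule is: every Tuesday, Wednesday and Sunday.
The following Tuesday is March 29, 2022.
The following Wednesday is March 30, 2022.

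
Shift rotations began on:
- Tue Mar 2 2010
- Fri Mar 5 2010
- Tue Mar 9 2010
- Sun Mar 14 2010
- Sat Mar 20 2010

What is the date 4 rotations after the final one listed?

Fri Apr 23 2010

Gaps: 3, 4, 5, 6 days — each gap is 1 larger than the previous one.
Next gap: 7 days. Sat Mar 20 2010 + 7 days = Sat Mar 27 2010.
Next gap: 8 days. Sat Mar 27 2010 + 8 days = Sun Apr 4 2010.
Next gap: 9 days. Sun Apr 4 2010 + 9 days = Tue Apr 13 2010.
Next gap: 10 days. Tue Apr 13 2010 + 10 days = Fri Apr 23 2010.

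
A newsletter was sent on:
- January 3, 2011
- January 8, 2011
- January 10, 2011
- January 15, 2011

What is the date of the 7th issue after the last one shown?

Gaps: 5, 2, 5 days — not constant, but cyclic with period 2.
The events fall on every Monday and Saturday.
Next Monday: January 17, 2011.
Next Saturday: January 22, 2011.
The following Monday is January 24, 2011.
Next Saturday: January 29, 2011.
Next Monday: January 31, 2011.
Next Saturday: February 5, 2011.
Next Monday: February 7, 2011.

February 7, 2011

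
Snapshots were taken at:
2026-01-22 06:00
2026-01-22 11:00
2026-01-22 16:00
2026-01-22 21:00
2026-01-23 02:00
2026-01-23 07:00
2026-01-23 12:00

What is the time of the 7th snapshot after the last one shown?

2026-01-24 23:00

The interval is a steady 5 hours (5, 5, 5, 5, 5, 5).
2026-01-23 12:00 + 5 h = 2026-01-23 17:00.
2026-01-23 17:00 + 5 h = 2026-01-23 22:00.
2026-01-23 22:00 + 5 h = 2026-01-24 03:00.
2026-01-24 03:00 + 5 h = 2026-01-24 08:00.
2026-01-24 08:00 + 5 h = 2026-01-24 13:00.
2026-01-24 13:00 + 5 h = 2026-01-24 18:00.
2026-01-24 18:00 + 5 h = 2026-01-24 23:00.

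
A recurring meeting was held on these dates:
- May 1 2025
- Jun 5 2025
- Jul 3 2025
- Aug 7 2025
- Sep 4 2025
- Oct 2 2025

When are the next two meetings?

Gaps: 35, 28, 35, 28, 28 days — a mix of 28 and 35. Every date is a Thursday.
Each is the 1st Thursday of its month.
November 2025 — 1st Thursday is Nov 6 2025.
December 2025 — 1st Thursday is Dec 4 2025.

Nov 6 2025, Dec 4 2025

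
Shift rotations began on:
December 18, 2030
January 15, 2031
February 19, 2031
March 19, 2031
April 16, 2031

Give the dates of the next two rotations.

May 21, 2031; June 18, 2031

These are Wednesdays at 28- or 35-day spacing (28, 35, 28, 28).
The pattern: 3rd Wednesday of the month.
May 2031 — 3rd Wednesday is May 21, 2031.
June 2031 — 3rd Wednesday is June 18, 2031.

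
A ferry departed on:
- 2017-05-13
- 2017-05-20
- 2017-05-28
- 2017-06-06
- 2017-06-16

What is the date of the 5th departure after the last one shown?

2017-08-20

Intervals are 7, 8, 9, 10 days — an arithmetic progression with common difference 1.
Next gap: 11 days. 2017-06-16 + 11 days = 2017-06-27.
Next gap: 12 days. 2017-06-27 + 12 days = 2017-07-09.
Next gap: 13 days. 2017-07-09 + 13 days = 2017-07-22.
Next gap: 14 days. 2017-07-22 + 14 days = 2017-08-05.
Next gap: 15 days. 2017-08-05 + 15 days = 2017-08-20.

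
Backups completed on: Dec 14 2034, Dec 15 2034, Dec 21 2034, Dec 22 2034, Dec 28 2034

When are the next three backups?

Dec 29 2034, Jan 4 2035, Jan 5 2035

The gap pattern 1, 6, 1, 6 repeats every 2 events.
These are the Thursdays and Fridays of each week.
Next Friday: Dec 29 2034.
The following Thursday is Jan 4 2035.
The following Friday is Jan 5 2035.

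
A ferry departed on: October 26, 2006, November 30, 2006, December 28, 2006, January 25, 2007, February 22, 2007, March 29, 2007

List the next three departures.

April 26, 2007; May 31, 2007; June 28, 2007

All Thursdays; the gaps (35, 28, 28, 28, 35) vary with month length.
This is the last Thursday of each month.
April 2007 ends with Thursday April 26, 2007.
May 2007 ends with Thursday May 31, 2007.
June 2007 ends with Thursday June 28, 2007.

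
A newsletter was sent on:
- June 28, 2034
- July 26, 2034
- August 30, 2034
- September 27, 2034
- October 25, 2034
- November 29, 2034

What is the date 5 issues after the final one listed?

Every date is a Wednesday; gaps 28, 35, 28, 28, 35 days.
Each is the last Wednesday of its month (at least one falls on the 29th or later, ruling out '4th Wednesday').
December 2034 ends with Wednesday December 27, 2034.
January 2035 ends with Wednesday January 31, 2035.
Last Wednesday of February 2035: February 28, 2035.
Last Wednesday of March 2035: March 28, 2035.
Last Wednesday of April 2035: April 25, 2035.

April 25, 2035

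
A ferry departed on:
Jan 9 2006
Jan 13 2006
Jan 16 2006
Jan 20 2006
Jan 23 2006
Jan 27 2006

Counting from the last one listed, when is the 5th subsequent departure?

Feb 13 2006

Every event lands on a Monday or Friday (gaps cycle 4, 3, 4, 3, 4).
So the schedule is: every Monday and Friday.
Next Monday: Jan 30 2006.
The following Friday is Feb 3 2006.
Next Monday: Feb 6 2006.
Next Friday: Feb 10 2006.
The following Monday is Feb 13 2006.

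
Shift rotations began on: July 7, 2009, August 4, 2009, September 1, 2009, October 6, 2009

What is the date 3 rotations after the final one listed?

January 5, 2010

Gaps: 28, 28, 35 days — a mix of 28 and 35. Every date is a Tuesday.
Each is the 1st Tuesday of its month.
1st Tuesday of November 2009: November 3, 2009.
1st Tuesday of December 2009: December 1, 2009.
January 2010 — 1st Tuesday is January 5, 2010.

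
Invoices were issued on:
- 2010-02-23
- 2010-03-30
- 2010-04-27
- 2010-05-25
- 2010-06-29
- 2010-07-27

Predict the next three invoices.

All Tuesdays; the gaps (35, 28, 28, 35, 28) vary with month length.
This is the last Tuesday of each month.
Last Tuesday of August 2010: 2010-08-31.
September 2010 ends with Tuesday 2010-09-28.
Last Tuesday of October 2010: 2010-10-26.

2010-08-31, 2010-09-28, 2010-10-26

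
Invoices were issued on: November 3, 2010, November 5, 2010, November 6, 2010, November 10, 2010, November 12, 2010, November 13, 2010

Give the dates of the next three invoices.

Gaps: 2, 1, 4, 2, 1 days — not constant, but cyclic with period 3.
The events fall on every Wednesday, Friday and Saturday.
The following Wednesday is November 17, 2010.
The following Friday is November 19, 2010.
The following Saturday is November 20, 2010.

November 17, 2010; November 19, 2010; November 20, 2010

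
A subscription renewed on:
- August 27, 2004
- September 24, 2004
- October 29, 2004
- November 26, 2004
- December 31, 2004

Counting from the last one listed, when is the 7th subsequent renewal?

July 29, 2005

These are Fridays with 28, 35, 28, 35-day gaps.
Each is the final Friday of its month — October 29, 2004 is past the 28th, so '4th Friday' doesn't fit.
January 2005 ends with Friday January 28, 2005.
Last Friday of February 2005: February 25, 2005.
Last Friday of March 2005: March 25, 2005.
April 2005 ends with Friday April 29, 2005.
May 2005 ends with Friday May 27, 2005.
Last Friday of June 2005: June 24, 2005.
July 2005 ends with Friday July 29, 2005.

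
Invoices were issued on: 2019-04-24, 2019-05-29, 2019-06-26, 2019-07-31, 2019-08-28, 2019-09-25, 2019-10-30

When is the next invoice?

All Wednesdays; the gaps (35, 28, 35, 28, 28, 35) vary with month length.
This is the last Wednesday of each month.
November 2019 ends with Wednesday 2019-11-27.

2019-11-27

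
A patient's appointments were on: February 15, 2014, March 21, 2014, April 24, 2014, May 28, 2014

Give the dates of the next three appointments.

The spacing is 34, 34, 34 days — always 34 days.
May 28, 2014 + 34 days = July 1, 2014.
July 1, 2014 + 34 days = August 4, 2014.
August 4, 2014 + 34 days = September 7, 2014.

July 1, 2014; August 4, 2014; September 7, 2014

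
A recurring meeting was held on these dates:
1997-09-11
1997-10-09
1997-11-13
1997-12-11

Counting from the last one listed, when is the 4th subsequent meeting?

1998-04-09

All dates are Thursdays, 28, 35, 28 days apart.
Specifically, the 2nd Thursday of each month.
January 1998 — 2nd Thursday is 1998-01-08.
2nd Thursday of February 1998: 1998-02-12.
March 1998 — 2nd Thursday is 1998-03-12.
April 1998 — 2nd Thursday is 1998-04-09.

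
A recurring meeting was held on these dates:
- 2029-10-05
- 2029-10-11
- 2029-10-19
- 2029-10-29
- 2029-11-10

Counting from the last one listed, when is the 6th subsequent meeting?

2030-03-04

Gaps: 6, 8, 10, 12 days — each gap is 2 larger than the previous one.
Next gap: 14 days. 2029-11-10 + 14 days = 2029-11-24.
Next gap: 16 days. 2029-11-24 + 16 days = 2029-12-10.
Next gap: 18 days. 2029-12-10 + 18 days = 2029-12-28.
Next gap: 20 days. 2029-12-28 + 20 days = 2030-01-17.
Next gap: 22 days. 2030-01-17 + 22 days = 2030-02-08.
Next gap: 24 days. 2030-02-08 + 24 days = 2030-03-04.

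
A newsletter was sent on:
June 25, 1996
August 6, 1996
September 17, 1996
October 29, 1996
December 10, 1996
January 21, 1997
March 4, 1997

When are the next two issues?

Every event comes 42 days after the last (42, 42, 42, 42, 42, 42).
March 4, 1997 + 42 days = April 15, 1997.
April 15, 1997 + 42 days = May 27, 1997.

April 15, 1997; May 27, 1997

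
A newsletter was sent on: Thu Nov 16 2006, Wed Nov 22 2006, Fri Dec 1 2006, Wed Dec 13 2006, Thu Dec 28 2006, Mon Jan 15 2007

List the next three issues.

The spacing grows by 3 each time: 6, 9, 12, 15, 18 days.
Next gap: 21 days. Mon Jan 15 2007 + 21 days = Mon Feb 5 2007.
Next gap: 24 days. Mon Feb 5 2007 + 24 days = Thu Mar 1 2007.
Next gap: 27 days. Thu Mar 1 2007 + 27 days = Wed Mar 28 2007.

Mon Feb 5 2007, Thu Mar 1 2007, Wed Mar 28 2007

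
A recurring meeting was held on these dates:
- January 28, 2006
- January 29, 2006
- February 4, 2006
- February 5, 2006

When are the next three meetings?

February 11, 2006; February 12, 2006; February 18, 2006

Every event lands on a Saturday or Sunday (gaps cycle 1, 6, 1).
So the schedule is: every Saturday and Sunday.
Next Saturday: February 11, 2006.
Next Sunday: February 12, 2006.
Next Saturday: February 18, 2006.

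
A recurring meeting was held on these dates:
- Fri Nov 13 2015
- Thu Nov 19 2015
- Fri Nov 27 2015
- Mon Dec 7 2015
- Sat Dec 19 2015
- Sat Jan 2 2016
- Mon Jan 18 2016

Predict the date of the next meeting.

Intervals are 6, 8, 10, 12, 14, 16 days — an arithmetic progression with common difference 2.
Next gap: 18 days. Mon Jan 18 2016 + 18 days = Fri Feb 5 2016.

Fri Feb 5 2016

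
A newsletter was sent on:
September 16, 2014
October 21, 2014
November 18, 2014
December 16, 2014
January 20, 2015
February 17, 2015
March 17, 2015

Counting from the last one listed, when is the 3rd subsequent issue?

June 16, 2015

Gaps: 35, 28, 28, 35, 28, 28 days — a mix of 28 and 35. Every date is a Tuesday.
Each is the 3rd Tuesday of its month.
April 2015 — 3rd Tuesday is April 21, 2015.
May 2015 — 3rd Tuesday is May 19, 2015.
3rd Tuesday of June 2015: June 16, 2015.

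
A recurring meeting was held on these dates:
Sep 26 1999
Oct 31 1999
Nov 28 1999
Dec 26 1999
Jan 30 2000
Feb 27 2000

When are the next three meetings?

All Sundays; the gaps (35, 28, 28, 35, 28) vary with month length.
This is the last Sunday of each month.
Last Sunday of March 2000: Mar 26 2000.
April 2000 ends with Sunday Apr 30 2000.
May 2000 ends with Sunday May 28 2000.

Mar 26 2000, Apr 30 2000, May 28 2000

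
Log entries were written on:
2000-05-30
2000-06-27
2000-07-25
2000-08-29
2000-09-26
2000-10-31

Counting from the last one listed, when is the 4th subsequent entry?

2001-02-27

These are Tuesdays with 28, 28, 35, 28, 35-day gaps.
Each is the final Tuesday of its month — 2000-05-30 is past the 28th, so '4th Tuesday' doesn't fit.
Last Tuesday of November 2000: 2000-11-28.
Last Tuesday of December 2000: 2000-12-26.
January 2001 ends with Tuesday 2001-01-30.
Last Tuesday of February 2001: 2001-02-27.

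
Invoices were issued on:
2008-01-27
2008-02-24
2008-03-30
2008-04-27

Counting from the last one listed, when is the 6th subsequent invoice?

All Sundays; the gaps (28, 35, 28) vary with month length.
This is the last Sunday of each month.
Last Sunday of May 2008: 2008-05-25.
June 2008 ends with Sunday 2008-06-29.
Last Sunday of July 2008: 2008-07-27.
August 2008 ends with Sunday 2008-08-31.
September 2008 ends with Sunday 2008-09-28.
Last Sunday of October 2008: 2008-10-26.

2008-10-26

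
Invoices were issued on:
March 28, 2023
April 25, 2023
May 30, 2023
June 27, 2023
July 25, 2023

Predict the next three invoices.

August 29, 2023; September 26, 2023; October 31, 2023

These are Tuesdays with 28, 35, 28, 28-day gaps.
Each is the final Tuesday of its month — May 30, 2023 is past the 28th, so '4th Tuesday' doesn't fit.
August 2023 ends with Tuesday August 29, 2023.
September 2023 ends with Tuesday September 26, 2023.
October 2023 ends with Tuesday October 31, 2023.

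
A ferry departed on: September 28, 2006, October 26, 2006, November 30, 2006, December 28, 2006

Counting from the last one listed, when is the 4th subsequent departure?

April 26, 2007

Every date is a Thursday; gaps 28, 35, 28 days.
Each is the last Thursday of its month (at least one falls on the 29th or later, ruling out '4th Thursday').
January 2007 ends with Thursday January 25, 2007.
February 2007 ends with Thursday February 22, 2007.
March 2007 ends with Thursday March 29, 2007.
Last Thursday of April 2007: April 26, 2007.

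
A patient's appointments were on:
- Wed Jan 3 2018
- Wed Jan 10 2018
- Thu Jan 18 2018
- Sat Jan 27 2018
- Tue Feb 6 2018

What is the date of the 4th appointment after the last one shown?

Wed Mar 28 2018

Intervals are 7, 8, 9, 10 days — an arithmetic progression with common difference 1.
Next gap: 11 days. Tue Feb 6 2018 + 11 days = Sat Feb 17 2018.
Next gap: 12 days. Sat Feb 17 2018 + 12 days = Thu Mar 1 2018.
Next gap: 13 days. Thu Mar 1 2018 + 13 days = Wed Mar 14 2018.
Next gap: 14 days. Wed Mar 14 2018 + 14 days = Wed Mar 28 2018.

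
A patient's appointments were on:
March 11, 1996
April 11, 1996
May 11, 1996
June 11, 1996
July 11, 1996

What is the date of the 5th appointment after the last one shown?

December 11, 1996

The day-of-month is always 11 (31, 30, 31, 30 days between events).
So this recurs on the 11th of each month.
Next: August 1996 → August 11, 1996.
Next: September 1996 → September 11, 1996.
Next: October 1996 → October 11, 1996.
November 1996: November 11, 1996.
December 1996: December 11, 1996.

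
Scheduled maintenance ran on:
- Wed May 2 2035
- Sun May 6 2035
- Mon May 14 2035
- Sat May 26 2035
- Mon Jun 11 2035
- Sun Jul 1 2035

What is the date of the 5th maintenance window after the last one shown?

Sat Dec 8 2035

Intervals are 4, 8, 12, 16, 20 days — an arithmetic progression with common difference 4.
Next gap: 24 days. Sun Jul 1 2035 + 24 days = Wed Jul 25 2035.
Next gap: 28 days. Wed Jul 25 2035 + 28 days = Wed Aug 22 2035.
Next gap: 32 days. Wed Aug 22 2035 + 32 days = Sun Sep 23 2035.
Next gap: 36 days. Sun Sep 23 2035 + 36 days = Mon Oct 29 2035.
Next gap: 40 days. Mon Oct 29 2035 + 40 days = Sat Dec 8 2035.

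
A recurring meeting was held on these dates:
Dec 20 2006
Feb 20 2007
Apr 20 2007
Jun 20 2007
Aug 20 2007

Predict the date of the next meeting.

Oct 20 2007

Gaps: 62, 59, 61, 61 days — not constant. Every event is on the 20th of the month.
Pattern: the 20th of every 2 months.
October 2007: Oct 20 2007.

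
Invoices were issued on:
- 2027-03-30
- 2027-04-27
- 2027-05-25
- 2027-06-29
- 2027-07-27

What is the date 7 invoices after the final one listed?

These are Tuesdays with 28, 28, 35, 28-day gaps.
Each is the final Tuesday of its month — 2027-03-30 is past the 28th, so '4th Tuesday' doesn't fit.
Last Tuesday of August 2027: 2027-08-31.
September 2027 ends with Tuesday 2027-09-28.
October 2027 ends with Tuesday 2027-10-26.
November 2027 ends with Tuesday 2027-11-30.
December 2027 ends with Tuesday 2027-12-28.
Last Tuesday of January 2028: 2028-01-25.
February 2028 ends with Tuesday 2028-02-29.

2028-02-29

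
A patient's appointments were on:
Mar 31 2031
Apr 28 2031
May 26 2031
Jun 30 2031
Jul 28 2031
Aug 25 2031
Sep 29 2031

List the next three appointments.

Oct 27 2031, Nov 24 2031, Dec 29 2031

Every date is a Monday; gaps 28, 28, 35, 28, 28, 35 days.
Each is the last Monday of its month (at least one falls on the 29th or later, ruling out '4th Monday').
Last Monday of October 2031: Oct 27 2031.
November 2031 ends with Monday Nov 24 2031.
Last Monday of December 2031: Dec 29 2031.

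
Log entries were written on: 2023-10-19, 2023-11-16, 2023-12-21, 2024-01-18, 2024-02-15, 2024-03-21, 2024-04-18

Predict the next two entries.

All dates are Thursdays, 28, 35, 28, 28, 35, 28 days apart.
Specifically, the 3rd Thursday of each month.
3rd Thursday of May 2024: 2024-05-16.
June 2024 — 3rd Thursday is 2024-06-20.

2024-05-16, 2024-06-20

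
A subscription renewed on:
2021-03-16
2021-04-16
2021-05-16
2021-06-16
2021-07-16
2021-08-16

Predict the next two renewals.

The day-of-month is always 16 (31, 30, 31, 30, 31 days between events).
So this recurs on the 16th of each month.
September 2021: 2021-09-16.
Next: October 2021 → 2021-10-16.

2021-09-16, 2021-10-16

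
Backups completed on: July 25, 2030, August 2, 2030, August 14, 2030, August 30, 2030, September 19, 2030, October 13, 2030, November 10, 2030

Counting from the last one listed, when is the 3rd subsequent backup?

February 26, 2031

The spacing grows by 4 each time: 8, 12, 16, 20, 24, 28 days.
Next gap: 32 days. November 10, 2030 + 32 days = December 12, 2030.
Next gap: 36 days. December 12, 2030 + 36 days = January 17, 2031.
Next gap: 40 days. January 17, 2031 + 40 days = February 26, 2031.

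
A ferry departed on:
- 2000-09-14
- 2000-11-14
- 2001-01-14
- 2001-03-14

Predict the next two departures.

2001-05-14, 2001-07-14

Each date is the 14th; the gaps (61, 61, 59) track the month lengths.
The rule is the 14th of every 2 months.
May 2001: 2001-05-14.
Next: July 2001 → 2001-07-14.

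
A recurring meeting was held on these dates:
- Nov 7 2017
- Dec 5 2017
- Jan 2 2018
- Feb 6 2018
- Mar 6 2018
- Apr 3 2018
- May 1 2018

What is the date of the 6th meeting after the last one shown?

Nov 6 2018

All dates are Tuesdays, 28, 28, 35, 28, 28, 28 days apart.
Specifically, the 1st Tuesday of each month.
1st Tuesday of June 2018: Jun 5 2018.
1st Tuesday of July 2018: Jul 3 2018.
1st Tuesday of August 2018: Aug 7 2018.
September 2018 — 1st Tuesday is Sep 4 2018.
1st Tuesday of October 2018: Oct 2 2018.
1st Tuesday of November 2018: Nov 6 2018.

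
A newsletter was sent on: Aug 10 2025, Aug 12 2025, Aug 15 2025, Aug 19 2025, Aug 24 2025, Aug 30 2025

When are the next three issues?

Sep 6 2025, Sep 14 2025, Sep 23 2025

Gaps: 2, 3, 4, 5, 6 days — each gap is 1 larger than the previous one.
Next gap: 7 days. Aug 30 2025 + 7 days = Sep 6 2025.
Next gap: 8 days. Sep 6 2025 + 8 days = Sep 14 2025.
Next gap: 9 days. Sep 14 2025 + 9 days = Sep 23 2025.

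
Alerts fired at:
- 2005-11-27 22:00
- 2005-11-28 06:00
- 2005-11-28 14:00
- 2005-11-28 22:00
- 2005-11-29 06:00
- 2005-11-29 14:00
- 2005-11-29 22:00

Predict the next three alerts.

The interval is a steady 8 hours (8, 8, 8, 8, 8, 8).
2005-11-29 22:00 + 8 h = 2005-11-30 06:00.
2005-11-30 06:00 + 8 h = 2005-11-30 14:00.
2005-11-30 14:00 + 8 h = 2005-11-30 22:00.

2005-11-30 06:00, 2005-11-30 14:00, 2005-11-30 22:00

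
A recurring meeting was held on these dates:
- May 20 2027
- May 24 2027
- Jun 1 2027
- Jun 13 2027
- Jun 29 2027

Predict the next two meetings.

Jul 19 2027, Aug 12 2027

The spacing grows by 4 each time: 4, 8, 12, 16 days.
Next gap: 20 days. Jun 29 2027 + 20 days = Jul 19 2027.
Next gap: 24 days. Jul 19 2027 + 24 days = Aug 12 2027.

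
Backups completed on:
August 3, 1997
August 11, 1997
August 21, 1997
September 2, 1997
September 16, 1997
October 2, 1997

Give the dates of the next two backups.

Gaps: 8, 10, 12, 14, 16 days — each gap is 2 larger than the previous one.
Next gap: 18 days. October 2, 1997 + 18 days = October 20, 1997.
Next gap: 20 days. October 20, 1997 + 20 days = November 9, 1997.

October 20, 1997; November 9, 1997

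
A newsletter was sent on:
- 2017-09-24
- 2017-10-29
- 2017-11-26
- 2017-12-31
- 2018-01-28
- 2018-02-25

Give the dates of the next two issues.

All Sundays; the gaps (35, 28, 35, 28, 28) vary with month length.
This is the last Sunday of each month.
Last Sunday of March 2018: 2018-03-25.
April 2018 ends with Sunday 2018-04-29.

2018-03-25, 2018-04-29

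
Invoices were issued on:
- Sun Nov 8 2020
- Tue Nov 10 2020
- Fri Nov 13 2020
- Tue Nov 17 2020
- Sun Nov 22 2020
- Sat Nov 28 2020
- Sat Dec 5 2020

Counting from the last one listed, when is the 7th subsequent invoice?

Sat Feb 20 2021

Gaps: 2, 3, 4, 5, 6, 7 days — each gap is 1 larger than the previous one.
Next gap: 8 days. Sat Dec 5 2020 + 8 days = Sun Dec 13 2020.
Next gap: 9 days. Sun Dec 13 2020 + 9 days = Tue Dec 22 2020.
Next gap: 10 days. Tue Dec 22 2020 + 10 days = Fri Jan 1 2021.
Next gap: 11 days. Fri Jan 1 2021 + 11 days = Tue Jan 12 2021.
Next gap: 12 days. Tue Jan 12 2021 + 12 days = Sun Jan 24 2021.
Next gap: 13 days. Sun Jan 24 2021 + 13 days = Sat Feb 6 2021.
Next gap: 14 days. Sat Feb 6 2021 + 14 days = Sat Feb 20 2021.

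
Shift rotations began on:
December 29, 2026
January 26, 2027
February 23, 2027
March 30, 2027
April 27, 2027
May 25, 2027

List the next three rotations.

Every date is a Tuesday; gaps 28, 28, 35, 28, 28 days.
Each is the last Tuesday of its month (at least one falls on the 29th or later, ruling out '4th Tuesday').
June 2027 ends with Tuesday June 29, 2027.
Last Tuesday of July 2027: July 27, 2027.
August 2027 ends with Tuesday August 31, 2027.

June 29, 2027; July 27, 2027; August 31, 2027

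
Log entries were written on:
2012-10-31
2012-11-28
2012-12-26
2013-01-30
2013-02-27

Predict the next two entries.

All Wednesdays; the gaps (28, 28, 35, 28) vary with month length.
This is the last Wednesday of each month.
Last Wednesday of March 2013: 2013-03-27.
April 2013 ends with Wednesday 2013-04-24.

2013-03-27, 2013-04-24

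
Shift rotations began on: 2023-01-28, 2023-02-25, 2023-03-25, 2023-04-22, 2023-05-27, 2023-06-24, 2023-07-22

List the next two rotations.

2023-08-26, 2023-09-23

Gaps: 28, 28, 28, 35, 28, 28 days — a mix of 28 and 35. Every date is a Saturday.
Each is the 4th Saturday of its month.
4th Saturday of August 2023: 2023-08-26.
4th Saturday of September 2023: 2023-09-23.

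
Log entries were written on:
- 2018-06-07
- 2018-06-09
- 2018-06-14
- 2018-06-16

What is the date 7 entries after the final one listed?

Every event lands on a Thursday or Saturday (gaps cycle 2, 5, 2).
So the schedule is: every Thursday and Saturday.
The following Thursday is 2018-06-21.
Next Saturday: 2018-06-23.
The following Thursday is 2018-06-28.
The following Saturday is 2018-06-30.
Next Thursday: 2018-07-05.
The following Saturday is 2018-07-07.
Next Thursday: 2018-07-12.

2018-07-12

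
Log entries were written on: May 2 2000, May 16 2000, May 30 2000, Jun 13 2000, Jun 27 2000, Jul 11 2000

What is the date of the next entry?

Jul 25 2000

The spacing is 14, 14, 14, 14, 14 days — always 14 days.
Jul 11 2000 + 14 days = Jul 25 2000.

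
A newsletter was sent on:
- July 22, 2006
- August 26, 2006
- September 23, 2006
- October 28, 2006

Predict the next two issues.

All dates are Saturdays, 35, 28, 35 days apart.
Specifically, the 4th Saturday of each month.
4th Saturday of November 2006: November 25, 2006.
December 2006 — 4th Saturday is December 23, 2006.

November 25, 2006; December 23, 2006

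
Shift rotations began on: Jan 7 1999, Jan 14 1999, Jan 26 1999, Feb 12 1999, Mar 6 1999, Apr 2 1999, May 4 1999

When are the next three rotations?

Jun 10 1999, Jul 22 1999, Sep 7 1999

Intervals are 7, 12, 17, 22, 27, 32 days — an arithmetic progression with common difference 5.
Next gap: 37 days. May 4 1999 + 37 days = Jun 10 1999.
Next gap: 42 days. Jun 10 1999 + 42 days = Jul 22 1999.
Next gap: 47 days. Jul 22 1999 + 47 days = Sep 7 1999.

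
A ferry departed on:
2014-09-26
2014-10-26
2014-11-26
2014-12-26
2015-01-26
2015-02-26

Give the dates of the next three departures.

Gaps: 30, 31, 30, 31, 31 days — not constant. Every event is on the 26th of the month.
Pattern: the 26th of each month.
March 2015: 2015-03-26.
Next: April 2015 → 2015-04-26.
Next: May 2015 → 2015-05-26.

2015-03-26, 2015-04-26, 2015-05-26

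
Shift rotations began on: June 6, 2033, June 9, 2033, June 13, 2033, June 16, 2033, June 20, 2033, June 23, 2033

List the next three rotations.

Gaps: 3, 4, 3, 4, 3 days — not constant, but cyclic with period 2.
The events fall on every Monday and Thursday.
Next Monday: June 27, 2033.
The following Thursday is June 30, 2033.
Next Monday: July 4, 2033.

June 27, 2033; June 30, 2033; July 4, 2033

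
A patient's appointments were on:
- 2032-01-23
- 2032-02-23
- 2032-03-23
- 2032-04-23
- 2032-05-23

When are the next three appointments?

Each date is the 23rd; the gaps (31, 29, 31, 30) track the month lengths.
The rule is the 23rd of each month.
Next: June 2032 → 2032-06-23.
Next: July 2032 → 2032-07-23.
August 2032: 2032-08-23.

2032-06-23, 2032-07-23, 2032-08-23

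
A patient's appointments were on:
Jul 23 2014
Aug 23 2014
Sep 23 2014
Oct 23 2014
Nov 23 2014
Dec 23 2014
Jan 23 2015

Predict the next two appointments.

The day-of-month is always 23 (31, 31, 30, 31, 30, 31 days between events).
So this recurs on the 23rd of each month.
Next: February 2015 → Feb 23 2015.
Next: March 2015 → Mar 23 2015.

Feb 23 2015, Mar 23 2015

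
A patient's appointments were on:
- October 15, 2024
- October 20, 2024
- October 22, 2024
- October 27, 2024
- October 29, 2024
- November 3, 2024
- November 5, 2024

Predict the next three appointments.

The gap pattern 5, 2, 5, 2, 5, 2 repeats every 2 events.
These are the Tuesdays and Sundays of each week.
Next Sunday: November 10, 2024.
The following Tuesday is November 12, 2024.
Next Sunday: November 17, 2024.

November 10, 2024; November 12, 2024; November 17, 2024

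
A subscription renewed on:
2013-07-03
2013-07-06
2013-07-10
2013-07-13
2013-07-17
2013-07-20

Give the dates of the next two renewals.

Gaps: 3, 4, 3, 4, 3 days — not constant, but cyclic with period 2.
The events fall on every Wednesday and Saturday.
Next Wednesday: 2013-07-24.
Next Saturday: 2013-07-27.

2013-07-24, 2013-07-27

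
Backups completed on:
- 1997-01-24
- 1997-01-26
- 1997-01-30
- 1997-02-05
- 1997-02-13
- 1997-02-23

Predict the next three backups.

Gaps: 2, 4, 6, 8, 10 days — each gap is 2 larger than the previous one.
Next gap: 12 days. 1997-02-23 + 12 days = 1997-03-07.
Next gap: 14 days. 1997-03-07 + 14 days = 1997-03-21.
Next gap: 16 days. 1997-03-21 + 16 days = 1997-04-06.

1997-03-07, 1997-03-21, 1997-04-06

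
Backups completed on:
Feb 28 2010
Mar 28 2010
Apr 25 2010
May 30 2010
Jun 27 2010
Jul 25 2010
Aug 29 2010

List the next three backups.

Sep 26 2010, Oct 31 2010, Nov 28 2010

All Sundays; the gaps (28, 28, 35, 28, 28, 35) vary with month length.
This is the last Sunday of each month.
September 2010 ends with Sunday Sep 26 2010.
October 2010 ends with Sunday Oct 31 2010.
Last Sunday of November 2010: Nov 28 2010.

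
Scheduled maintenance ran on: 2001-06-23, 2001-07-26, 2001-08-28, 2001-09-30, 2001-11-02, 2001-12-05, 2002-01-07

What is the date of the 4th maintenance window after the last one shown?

Gaps between consecutive events: 33, 33, 33, 33, 33, 33 days — a constant 33-day interval.
2002-01-07 + 33 days = 2002-02-09.
2002-02-09 + 33 days = 2002-03-14.
2002-03-14 + 33 days = 2002-04-16.
2002-04-16 + 33 days = 2002-05-19.

2002-05-19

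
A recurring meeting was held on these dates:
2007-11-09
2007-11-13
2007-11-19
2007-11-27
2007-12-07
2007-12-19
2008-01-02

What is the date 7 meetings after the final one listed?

Intervals are 4, 6, 8, 10, 12, 14 days — an arithmetic progression with common difference 2.
Next gap: 16 days. 2008-01-02 + 16 days = 2008-01-18.
Next gap: 18 days. 2008-01-18 + 18 days = 2008-02-05.
Next gap: 20 days. 2008-02-05 + 20 days = 2008-02-25.
Next gap: 22 days. 2008-02-25 + 22 days = 2008-03-18.
Next gap: 24 days. 2008-03-18 + 24 days = 2008-04-11.
Next gap: 26 days. 2008-04-11 + 26 days = 2008-05-07.
Next gap: 28 days. 2008-05-07 + 28 days = 2008-06-04.

2008-06-04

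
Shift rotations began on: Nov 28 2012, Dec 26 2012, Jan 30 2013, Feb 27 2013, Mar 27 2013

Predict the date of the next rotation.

Apr 24 2013

All Wednesdays; the gaps (28, 35, 28, 28) vary with month length.
This is the last Wednesday of each month.
Last Wednesday of April 2013: Apr 24 2013.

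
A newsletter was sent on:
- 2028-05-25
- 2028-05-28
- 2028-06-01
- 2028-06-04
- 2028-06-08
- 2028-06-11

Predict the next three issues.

The gap pattern 3, 4, 3, 4, 3 repeats every 2 events.
These are the Thursdays and Sundays of each week.
The following Thursday is 2028-06-15.
The following Sunday is 2028-06-18.
The following Thursday is 2028-06-22.

2028-06-15, 2028-06-18, 2028-06-22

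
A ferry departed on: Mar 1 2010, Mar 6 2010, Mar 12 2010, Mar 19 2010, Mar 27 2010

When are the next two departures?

Apr 5 2010, Apr 15 2010

Gaps: 5, 6, 7, 8 days — each gap is 1 larger than the previous one.
Next gap: 9 days. Mar 27 2010 + 9 days = Apr 5 2010.
Next gap: 10 days. Apr 5 2010 + 10 days = Apr 15 2010.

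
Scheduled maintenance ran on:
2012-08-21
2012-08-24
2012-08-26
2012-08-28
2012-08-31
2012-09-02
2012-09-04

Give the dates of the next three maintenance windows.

Every event lands on a Tuesday or Friday or Sunday (gaps cycle 3, 2, 2, 3, 2, 2).
So the schedule is: every Tuesday, Friday and Sunday.
Next Friday: 2012-09-07.
The following Sunday is 2012-09-09.
The following Tuesday is 2012-09-11.

2012-09-07, 2012-09-09, 2012-09-11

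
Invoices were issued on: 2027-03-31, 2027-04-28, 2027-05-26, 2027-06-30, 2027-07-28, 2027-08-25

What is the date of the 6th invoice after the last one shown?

2028-02-23

These are Wednesdays with 28, 28, 35, 28, 28-day gaps.
Each is the final Wednesday of its month — 2027-03-31 is past the 28th, so '4th Wednesday' doesn't fit.
September 2027 ends with Wednesday 2027-09-29.
Last Wednesday of October 2027: 2027-10-27.
Last Wednesday of November 2027: 2027-11-24.
Last Wednesday of December 2027: 2027-12-29.
January 2028 ends with Wednesday 2028-01-26.
Last Wednesday of February 2028: 2028-02-23.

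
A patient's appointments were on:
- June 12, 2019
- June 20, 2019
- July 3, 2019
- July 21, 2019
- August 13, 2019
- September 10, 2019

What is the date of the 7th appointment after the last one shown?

August 11, 2020

Gaps: 8, 13, 18, 23, 28 days — each gap is 5 larger than the previous one.
Next gap: 33 days. September 10, 2019 + 33 days = October 13, 2019.
Next gap: 38 days. October 13, 2019 + 38 days = November 20, 2019.
Next gap: 43 days. November 20, 2019 + 43 days = January 2, 2020.
Next gap: 48 days. January 2, 2020 + 48 days = February 19, 2020.
Next gap: 53 days. February 19, 2020 + 53 days = April 12, 2020.
Next gap: 58 days. April 12, 2020 + 58 days = June 9, 2020.
Next gap: 63 days. June 9, 2020 + 63 days = August 11, 2020.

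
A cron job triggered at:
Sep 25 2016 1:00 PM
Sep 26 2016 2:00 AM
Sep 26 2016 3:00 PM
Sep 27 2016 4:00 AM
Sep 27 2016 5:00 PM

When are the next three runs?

The interval is a steady 13 hours (13, 13, 13, 13).
Sep 27 2016 5:00 PM + 13 h = Sep 28 2016 6:00 AM.
Sep 28 2016 6:00 AM + 13 h = Sep 28 2016 7:00 PM.
Sep 28 2016 7:00 PM + 13 h = Sep 29 2016 8:00 AM.

Sep 28 2016 6:00 AM, Sep 28 2016 7:00 PM, Sep 29 2016 8:00 AM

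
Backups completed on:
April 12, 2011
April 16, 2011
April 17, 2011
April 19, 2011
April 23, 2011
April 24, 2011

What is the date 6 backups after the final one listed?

Every event lands on a Tuesday or Saturday or Sunday (gaps cycle 4, 1, 2, 4, 1).
So the schedule is: every Tuesday, Saturday and Sunday.
Next Tuesday: April 26, 2011.
The following Saturday is April 30, 2011.
Next Sunday: May 1, 2011.
The following Tuesday is May 3, 2011.
The following Saturday is May 7, 2011.
Next Sunday: May 8, 2011.

May 8, 2011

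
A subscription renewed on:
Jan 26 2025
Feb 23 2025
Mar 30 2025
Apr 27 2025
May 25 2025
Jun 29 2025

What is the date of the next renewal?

These are Sundays with 28, 35, 28, 28, 35-day gaps.
Each is the final Sunday of its month — Mar 30 2025 is past the 28th, so '4th Sunday' doesn't fit.
July 2025 ends with Sunday Jul 27 2025.

Jul 27 2025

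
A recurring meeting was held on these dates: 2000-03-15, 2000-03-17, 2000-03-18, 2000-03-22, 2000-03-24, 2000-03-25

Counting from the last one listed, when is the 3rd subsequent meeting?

2000-04-01

Gaps: 2, 1, 4, 2, 1 days — not constant, but cyclic with period 3.
The events fall on every Wednesday, Friday and Saturday.
The following Wednesday is 2000-03-29.
The following Friday is 2000-03-31.
The following Saturday is 2000-04-01.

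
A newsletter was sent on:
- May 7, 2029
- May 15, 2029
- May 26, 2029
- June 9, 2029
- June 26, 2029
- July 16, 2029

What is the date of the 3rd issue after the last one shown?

October 2, 2029

Intervals are 8, 11, 14, 17, 20 days — an arithmetic progression with common difference 3.
Next gap: 23 days. July 16, 2029 + 23 days = August 8, 2029.
Next gap: 26 days. August 8, 2029 + 26 days = September 3, 2029.
Next gap: 29 days. September 3, 2029 + 29 days = October 2, 2029.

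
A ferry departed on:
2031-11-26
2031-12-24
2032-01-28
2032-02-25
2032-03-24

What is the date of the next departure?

2032-04-28

Gaps: 28, 35, 28, 28 days — a mix of 28 and 35. Every date is a Wednesday.
Each is the 4th Wednesday of its month.
April 2032 — 4th Wednesday is 2032-04-28.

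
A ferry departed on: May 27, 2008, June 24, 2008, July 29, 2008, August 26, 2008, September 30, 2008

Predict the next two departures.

All Tuesdays; the gaps (28, 35, 28, 35) vary with month length.
This is the last Tuesday of each month.
Last Tuesday of October 2008: October 28, 2008.
November 2008 ends with Tuesday November 25, 2008.

October 28, 2008; November 25, 2008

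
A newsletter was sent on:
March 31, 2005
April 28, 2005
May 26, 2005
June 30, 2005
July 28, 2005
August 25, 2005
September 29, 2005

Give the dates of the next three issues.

October 27, 2005; November 24, 2005; December 29, 2005

These are Thursdays with 28, 28, 35, 28, 28, 35-day gaps.
Each is the final Thursday of its month — March 31, 2005 is past the 28th, so '4th Thursday' doesn't fit.
October 2005 ends with Thursday October 27, 2005.
November 2005 ends with Thursday November 24, 2005.
December 2005 ends with Thursday December 29, 2005.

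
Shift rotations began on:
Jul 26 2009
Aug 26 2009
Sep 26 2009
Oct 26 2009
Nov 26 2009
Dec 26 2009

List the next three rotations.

The day-of-month is always 26 (31, 31, 30, 31, 30 days between events).
So this recurs on the 26th of each month.
Next: January 2010 → Jan 26 2010.
February 2010: Feb 26 2010.
Next: March 2010 → Mar 26 2010.

Jan 26 2010, Feb 26 2010, Mar 26 2010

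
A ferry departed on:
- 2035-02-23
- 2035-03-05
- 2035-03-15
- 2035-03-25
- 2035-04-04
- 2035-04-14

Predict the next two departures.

Gaps between consecutive events: 10, 10, 10, 10, 10 days — a constant 10-day interval.
2035-04-14 + 10 days = 2035-04-24.
2035-04-24 + 10 days = 2035-05-04.

2035-04-24, 2035-05-04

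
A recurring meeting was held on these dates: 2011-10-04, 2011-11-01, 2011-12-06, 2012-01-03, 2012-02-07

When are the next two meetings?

All dates are Tuesdays, 28, 35, 28, 35 days apart.
Specifically, the 1st Tuesday of each month.
1st Tuesday of March 2012: 2012-03-06.
April 2012 — 1st Tuesday is 2012-04-03.

2012-03-06, 2012-04-03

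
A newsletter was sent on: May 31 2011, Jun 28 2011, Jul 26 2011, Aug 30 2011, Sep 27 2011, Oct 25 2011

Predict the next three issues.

Every date is a Tuesday; gaps 28, 28, 35, 28, 28 days.
Each is the last Tuesday of its month (at least one falls on the 29th or later, ruling out '4th Tuesday').
November 2011 ends with Tuesday Nov 29 2011.
December 2011 ends with Tuesday Dec 27 2011.
January 2012 ends with Tuesday Jan 31 2012.

Nov 29 2011, Dec 27 2011, Jan 31 2012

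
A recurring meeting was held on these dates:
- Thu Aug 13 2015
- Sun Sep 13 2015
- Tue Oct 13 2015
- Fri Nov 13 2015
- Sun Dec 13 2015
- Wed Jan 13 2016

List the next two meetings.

The day-of-month is always 13 (31, 30, 31, 30, 31 days between events).
So this recurs on the 13th of each month.
February 2016: Sat Feb 13 2016.
March 2016: Sun Mar 13 2016.

Sat Feb 13 2016, Sun Mar 13 2016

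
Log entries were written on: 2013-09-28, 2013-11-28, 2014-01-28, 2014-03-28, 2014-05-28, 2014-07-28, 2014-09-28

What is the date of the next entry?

2014-11-28

The day-of-month is always 28 (61, 61, 59, 61, 61, 62 days between events).
So this recurs on the 28th of every 2 months.
November 2014: 2014-11-28.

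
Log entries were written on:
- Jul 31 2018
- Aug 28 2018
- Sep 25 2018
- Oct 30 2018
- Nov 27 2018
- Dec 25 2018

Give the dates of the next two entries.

All Tuesdays; the gaps (28, 28, 35, 28, 28) vary with month length.
This is the last Tuesday of each month.
January 2019 ends with Tuesday Jan 29 2019.
Last Tuesday of February 2019: Feb 26 2019.

Jan 29 2019, Feb 26 2019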